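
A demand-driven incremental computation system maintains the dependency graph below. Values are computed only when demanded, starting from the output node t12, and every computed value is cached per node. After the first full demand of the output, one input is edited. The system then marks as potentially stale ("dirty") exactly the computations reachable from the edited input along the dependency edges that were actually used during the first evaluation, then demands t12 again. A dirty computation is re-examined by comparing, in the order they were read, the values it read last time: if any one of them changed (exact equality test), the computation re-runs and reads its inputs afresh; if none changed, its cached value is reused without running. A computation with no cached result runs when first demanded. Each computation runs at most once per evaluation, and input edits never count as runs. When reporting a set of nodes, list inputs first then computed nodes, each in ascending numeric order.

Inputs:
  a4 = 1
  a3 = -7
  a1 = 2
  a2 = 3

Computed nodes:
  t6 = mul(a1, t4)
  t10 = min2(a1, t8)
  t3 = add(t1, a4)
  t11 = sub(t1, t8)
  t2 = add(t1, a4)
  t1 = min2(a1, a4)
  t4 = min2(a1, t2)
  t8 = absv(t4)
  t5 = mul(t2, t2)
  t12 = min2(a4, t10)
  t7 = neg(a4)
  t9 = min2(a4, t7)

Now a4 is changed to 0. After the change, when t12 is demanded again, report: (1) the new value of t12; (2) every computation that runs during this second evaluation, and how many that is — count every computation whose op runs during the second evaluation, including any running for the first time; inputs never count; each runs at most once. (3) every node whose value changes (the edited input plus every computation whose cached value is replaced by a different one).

New value of t12: 0.
Computations that run: t1, t2, t4, t8, t10, t12 — 6 in total.
Values that change: a4, t1, t2, t4, t8, t10, t12.

First evaluation (everything demanded from the output):
  t1 = min2(2, 1) = 1
  t2 = add(1, 1) = 2
  t4 = min2(2, 2) = 2
  t8 = absv(2) = 2
  t10 = min2(2, 2) = 2
  t12 = min2(1, 2) = 1

Propagation after the edit:
  t1: runs — a4 1->0; result 0.
  t2: runs — t1 1->0; a4 1->0; result 0.
  t4: runs — t2 2->0; result 0.
  t8: runs — t4 2->0; result 0.
  t10: runs — t8 2->0; result 0.
  t12: runs — a4 1->0; t10 2->0; result 0.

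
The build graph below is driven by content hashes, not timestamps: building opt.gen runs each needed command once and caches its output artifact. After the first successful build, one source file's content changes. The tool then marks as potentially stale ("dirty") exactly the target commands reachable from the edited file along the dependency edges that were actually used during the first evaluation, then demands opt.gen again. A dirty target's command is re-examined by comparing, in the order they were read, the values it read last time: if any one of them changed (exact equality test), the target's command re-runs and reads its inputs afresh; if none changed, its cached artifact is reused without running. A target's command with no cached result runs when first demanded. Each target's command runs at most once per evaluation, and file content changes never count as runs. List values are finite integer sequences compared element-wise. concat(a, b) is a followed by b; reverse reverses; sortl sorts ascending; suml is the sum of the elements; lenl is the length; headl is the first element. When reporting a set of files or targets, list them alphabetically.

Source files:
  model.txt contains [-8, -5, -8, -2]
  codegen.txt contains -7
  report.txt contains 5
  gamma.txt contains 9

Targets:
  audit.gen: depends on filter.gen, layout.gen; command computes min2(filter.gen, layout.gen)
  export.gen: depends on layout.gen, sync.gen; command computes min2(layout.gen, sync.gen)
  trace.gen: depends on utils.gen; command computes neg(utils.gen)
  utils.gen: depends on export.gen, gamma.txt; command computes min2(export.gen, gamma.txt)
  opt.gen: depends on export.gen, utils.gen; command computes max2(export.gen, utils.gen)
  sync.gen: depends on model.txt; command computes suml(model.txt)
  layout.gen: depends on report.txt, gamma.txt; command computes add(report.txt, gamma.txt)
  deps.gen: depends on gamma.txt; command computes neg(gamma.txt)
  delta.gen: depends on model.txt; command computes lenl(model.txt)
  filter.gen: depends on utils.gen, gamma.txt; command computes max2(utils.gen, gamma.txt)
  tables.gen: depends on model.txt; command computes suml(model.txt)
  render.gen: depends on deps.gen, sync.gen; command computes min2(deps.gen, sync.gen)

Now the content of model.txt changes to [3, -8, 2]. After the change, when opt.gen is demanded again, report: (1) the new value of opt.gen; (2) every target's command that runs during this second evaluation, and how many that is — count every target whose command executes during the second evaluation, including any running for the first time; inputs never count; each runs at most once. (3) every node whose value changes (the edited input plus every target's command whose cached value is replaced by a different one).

opt.gen now evaluates to -3.
Run set: export.gen, opt.gen, sync.gen, utils.gen (4 run).
Changed values: export.gen, model.txt, opt.gen, sync.gen, utils.gen.

Initial pass — values computed on the first demand:
  layout.gen = add(5, 9) = 14
  sync.gen = suml([-8, -5, -8, -2]) = -23
  export.gen = min2(14, -23) = -23
  utils.gen = min2(-23, 9) = -23
  opt.gen = max2(-23, -23) = -23

Second demand — change propagation:
  sync.gen: re-runs because model.txt [-8, -5, -8, -2]->[3, -8, 2]; new result -3.
  export.gen: re-runs because sync.gen -23->-3; new result -3.
  utils.gen: re-runs because export.gen -23->-3; new result -3.
  opt.gen: re-runs because export.gen -23->-3; utils.gen -23->-3; new result -3.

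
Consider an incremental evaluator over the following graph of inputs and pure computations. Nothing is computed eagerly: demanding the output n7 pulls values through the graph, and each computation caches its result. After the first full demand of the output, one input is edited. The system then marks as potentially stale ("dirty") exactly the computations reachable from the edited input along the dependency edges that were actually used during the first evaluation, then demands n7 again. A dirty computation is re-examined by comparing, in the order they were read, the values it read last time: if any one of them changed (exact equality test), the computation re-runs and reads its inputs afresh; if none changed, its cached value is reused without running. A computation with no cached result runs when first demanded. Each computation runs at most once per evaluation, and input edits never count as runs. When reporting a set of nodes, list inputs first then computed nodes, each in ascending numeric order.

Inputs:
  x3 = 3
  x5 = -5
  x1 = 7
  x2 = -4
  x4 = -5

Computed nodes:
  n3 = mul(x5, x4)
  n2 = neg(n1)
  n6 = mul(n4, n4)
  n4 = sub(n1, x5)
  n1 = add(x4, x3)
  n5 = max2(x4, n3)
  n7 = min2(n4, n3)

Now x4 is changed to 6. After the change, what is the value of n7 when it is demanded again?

Initial pass — values computed on the first demand:
  n1 = add(-5, 3) = -2
  n3 = mul(-5, -5) = 25
  n4 = sub(-2, -5) = 3
  n7 = min2(3, 25) = 3

Second demand — change propagation:
  n1: re-runs because x4 -5->6; new result 9.
  n3: re-runs because x4 -5->6; new result -30.
  n4: re-runs because n1 -2->9; new result 14.
  n7: re-runs because n4 3->14; n3 25->-30; new result -30.

n7 now evaluates to -30.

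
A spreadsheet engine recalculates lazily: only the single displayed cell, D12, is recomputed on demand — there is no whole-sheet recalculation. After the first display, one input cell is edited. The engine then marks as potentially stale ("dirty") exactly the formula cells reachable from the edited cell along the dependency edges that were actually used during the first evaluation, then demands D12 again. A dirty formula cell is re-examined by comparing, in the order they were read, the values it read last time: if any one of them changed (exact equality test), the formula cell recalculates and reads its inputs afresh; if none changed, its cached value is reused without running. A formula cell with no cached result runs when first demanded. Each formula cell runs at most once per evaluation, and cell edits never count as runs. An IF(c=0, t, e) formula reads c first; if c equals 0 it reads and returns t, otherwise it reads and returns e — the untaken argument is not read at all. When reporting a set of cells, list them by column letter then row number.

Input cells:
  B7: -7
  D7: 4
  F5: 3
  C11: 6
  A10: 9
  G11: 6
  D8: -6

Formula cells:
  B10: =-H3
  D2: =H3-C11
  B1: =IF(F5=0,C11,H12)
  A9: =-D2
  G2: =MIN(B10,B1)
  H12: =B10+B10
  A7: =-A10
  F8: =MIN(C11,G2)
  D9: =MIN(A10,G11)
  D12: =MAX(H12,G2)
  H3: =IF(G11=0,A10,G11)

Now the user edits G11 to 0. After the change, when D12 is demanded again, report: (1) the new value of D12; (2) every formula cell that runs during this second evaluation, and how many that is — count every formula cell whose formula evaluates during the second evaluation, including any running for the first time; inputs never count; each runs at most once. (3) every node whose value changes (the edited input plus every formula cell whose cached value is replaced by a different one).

First evaluation (everything demanded from the output):
  H3 = IF(G11=0: G11=6 -> else branch G11) = 6
  B10 = -(6) = -6
  H12 = -6 + -6 = -12
  B1 = IF(F5=0: F5=3 -> else branch H12) = -12
  G2 = MIN(-6, -12) = -12
  D12 = MAX(-12, -12) = -12

Propagation after the edit:
  H3: runs — G11 6->0; G11 6->0; result 9.
  B10: runs — H3 6->9; result -9.
  H12: runs — B10 -6->-9; B10 -6->-9; result -18.
  B1: runs — H12 -12->-18; result -18.
  G2: runs — B10 -6->-9; B1 -12->-18; result -18.
  D12: runs — H12 -12->-18; G2 -12->-18; result -18.

New value of D12: -18.
Formula cells that run: B1, B10, D12, G2, H3, H12 — 6 in total.
Values that change: B1, B10, D12, G2, G11, H3, H12.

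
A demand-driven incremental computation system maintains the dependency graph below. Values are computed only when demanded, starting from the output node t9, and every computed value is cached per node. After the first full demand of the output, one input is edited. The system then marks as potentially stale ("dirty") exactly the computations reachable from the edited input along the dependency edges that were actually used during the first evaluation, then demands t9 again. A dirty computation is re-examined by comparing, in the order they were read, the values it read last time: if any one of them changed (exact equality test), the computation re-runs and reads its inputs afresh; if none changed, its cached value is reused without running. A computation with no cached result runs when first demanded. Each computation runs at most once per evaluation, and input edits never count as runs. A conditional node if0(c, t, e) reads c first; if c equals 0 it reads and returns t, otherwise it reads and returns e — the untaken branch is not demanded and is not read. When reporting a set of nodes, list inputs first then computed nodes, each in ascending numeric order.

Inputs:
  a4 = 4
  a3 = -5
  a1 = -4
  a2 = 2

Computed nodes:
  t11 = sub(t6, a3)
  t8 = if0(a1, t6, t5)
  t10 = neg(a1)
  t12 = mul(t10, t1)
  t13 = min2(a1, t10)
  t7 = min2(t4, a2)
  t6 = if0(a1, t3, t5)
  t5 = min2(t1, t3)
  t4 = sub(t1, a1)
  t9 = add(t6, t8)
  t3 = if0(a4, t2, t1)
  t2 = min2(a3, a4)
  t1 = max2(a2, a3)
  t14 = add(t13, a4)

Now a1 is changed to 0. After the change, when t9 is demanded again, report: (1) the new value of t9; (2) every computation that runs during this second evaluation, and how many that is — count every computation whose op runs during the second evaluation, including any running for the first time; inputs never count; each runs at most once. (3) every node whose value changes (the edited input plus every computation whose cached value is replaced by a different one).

First evaluation (everything demanded from the output):
  t1 = max2(2, -5) = 2
  t3 = if0(a4=4 -> else branch t1) = 2
  t5 = min2(2, 2) = 2
  t6 = if0(a1=-4 -> else branch t5) = 2
  t8 = if0(a1=-4 -> else branch t5) = 2
  t9 = add(2, 2) = 4

Propagation after the edit:
  t6: runs — a1 -4->0; result 2 (same value as before).
  t8: runs — a1 -4->0; result 2 (same value as before).
  t9: checked — values it read are unchanged (t6 unchanged, t8 unchanged); reused cached 4 without running.

Key observation: the cutoff stops propagation at t9 — its inputs' values are unchanged, so it reuses its cache.

New value of t9: 4.
Computations that run: t6, t8 — 2 in total.
Values that change: a1.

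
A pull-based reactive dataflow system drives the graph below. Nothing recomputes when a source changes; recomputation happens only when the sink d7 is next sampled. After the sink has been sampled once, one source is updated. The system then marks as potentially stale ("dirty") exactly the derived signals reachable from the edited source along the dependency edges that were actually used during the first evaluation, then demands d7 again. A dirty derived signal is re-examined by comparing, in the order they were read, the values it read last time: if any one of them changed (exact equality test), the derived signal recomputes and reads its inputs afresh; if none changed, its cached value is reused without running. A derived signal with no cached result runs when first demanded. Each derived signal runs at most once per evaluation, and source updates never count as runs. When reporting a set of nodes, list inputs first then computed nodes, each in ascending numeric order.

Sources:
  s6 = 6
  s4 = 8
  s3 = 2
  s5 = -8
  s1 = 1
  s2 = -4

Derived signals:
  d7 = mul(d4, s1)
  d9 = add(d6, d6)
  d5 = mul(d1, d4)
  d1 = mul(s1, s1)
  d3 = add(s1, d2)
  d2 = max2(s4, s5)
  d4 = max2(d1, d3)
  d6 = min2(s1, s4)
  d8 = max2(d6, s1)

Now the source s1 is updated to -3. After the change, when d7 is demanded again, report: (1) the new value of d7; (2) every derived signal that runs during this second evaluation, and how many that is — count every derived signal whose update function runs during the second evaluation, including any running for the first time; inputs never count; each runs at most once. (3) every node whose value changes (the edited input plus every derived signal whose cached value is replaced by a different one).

New value of d7: -27.
Derived signals that run: d1, d3, d4, d7 — 4 in total.
Values that change: s1, d1, d3, d7.

First evaluation (everything demanded from the output):
  d1 = mul(1, 1) = 1
  d2 = max2(8, -8) = 8
  d3 = add(1, 8) = 9
  d4 = max2(1, 9) = 9
  d7 = mul(9, 1) = 9

Propagation after the edit:
  d1: runs — s1 1->-3; s1 1->-3; result 9.
  d3: runs — s1 1->-3; result 5.
  d4: runs — d1 1->9; d3 9->5; result 9 (same value as before).
  d7: runs — s1 1->-3; result -27.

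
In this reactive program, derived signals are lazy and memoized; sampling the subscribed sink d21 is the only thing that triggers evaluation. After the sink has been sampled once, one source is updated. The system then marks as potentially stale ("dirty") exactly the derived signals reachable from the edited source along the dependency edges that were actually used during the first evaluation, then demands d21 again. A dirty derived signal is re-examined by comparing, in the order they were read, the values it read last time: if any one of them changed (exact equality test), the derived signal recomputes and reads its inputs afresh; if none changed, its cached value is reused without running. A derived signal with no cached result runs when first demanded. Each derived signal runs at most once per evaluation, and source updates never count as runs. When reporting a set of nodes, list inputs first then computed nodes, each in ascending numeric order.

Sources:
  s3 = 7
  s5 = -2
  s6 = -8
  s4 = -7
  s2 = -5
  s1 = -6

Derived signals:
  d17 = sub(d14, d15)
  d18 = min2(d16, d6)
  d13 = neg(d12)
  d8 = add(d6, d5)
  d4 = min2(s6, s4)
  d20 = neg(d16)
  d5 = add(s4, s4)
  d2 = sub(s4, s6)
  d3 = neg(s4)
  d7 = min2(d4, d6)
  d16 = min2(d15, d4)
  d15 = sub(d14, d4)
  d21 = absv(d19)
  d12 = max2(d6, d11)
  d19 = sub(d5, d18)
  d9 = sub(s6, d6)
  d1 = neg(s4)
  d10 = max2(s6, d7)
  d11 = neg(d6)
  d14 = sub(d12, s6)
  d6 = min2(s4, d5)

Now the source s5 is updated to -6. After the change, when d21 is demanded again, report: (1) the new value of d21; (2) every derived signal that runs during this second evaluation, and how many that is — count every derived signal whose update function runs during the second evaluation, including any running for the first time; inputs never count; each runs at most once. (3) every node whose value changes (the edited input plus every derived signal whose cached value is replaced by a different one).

Demanding d21 again yields 0.
0 derived signals run: none.
The nodes whose values change: s5.
Note the shortcut — nothing in the graph depends on s5 at all, so no recomputation happens.

First demand of the output computes:
  d4 = min2(-8, -7) = -8
  d5 = add(-7, -7) = -14
  d6 = min2(-7, -14) = -14
  d11 = neg(-14) = 14
  d12 = max2(-14, 14) = 14
  d14 = sub(14, -8) = 22
  d15 = sub(22, -8) = 30
  d16 = min2(30, -8) = -8
  d18 = min2(-8, -14) = -14
  d19 = sub(-14, -14) = 0
  d21 = absv(0) = 0

After the edit, cleaning proceeds:
  no node depends on s5 at all; the second demand re-runs nothing.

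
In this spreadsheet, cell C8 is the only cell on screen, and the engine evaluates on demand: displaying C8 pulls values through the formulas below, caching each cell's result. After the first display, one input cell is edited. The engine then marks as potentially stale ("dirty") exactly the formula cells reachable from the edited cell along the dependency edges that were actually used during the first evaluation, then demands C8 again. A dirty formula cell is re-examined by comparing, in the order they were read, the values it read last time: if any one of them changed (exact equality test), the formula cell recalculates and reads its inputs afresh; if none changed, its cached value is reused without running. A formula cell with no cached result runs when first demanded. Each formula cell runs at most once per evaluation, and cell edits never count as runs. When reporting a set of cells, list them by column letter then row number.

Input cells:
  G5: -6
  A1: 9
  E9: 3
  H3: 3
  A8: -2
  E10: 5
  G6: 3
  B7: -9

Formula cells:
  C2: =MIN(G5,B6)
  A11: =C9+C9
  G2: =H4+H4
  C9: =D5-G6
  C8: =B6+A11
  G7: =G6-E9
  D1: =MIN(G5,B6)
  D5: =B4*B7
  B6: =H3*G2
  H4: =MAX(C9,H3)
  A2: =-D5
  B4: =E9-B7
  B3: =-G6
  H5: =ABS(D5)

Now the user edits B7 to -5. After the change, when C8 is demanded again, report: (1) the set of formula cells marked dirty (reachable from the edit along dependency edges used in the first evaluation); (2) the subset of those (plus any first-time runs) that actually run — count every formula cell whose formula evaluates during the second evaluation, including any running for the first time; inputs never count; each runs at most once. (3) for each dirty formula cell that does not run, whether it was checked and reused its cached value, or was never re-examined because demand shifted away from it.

Dirty set: A11, B4, B6, C8, C9, D5, G2, H4.
Run set: A11, B4, C8, C9, D5, H4 (6 run).
Re-examined without running (cache reused): B6, G2.
The important point: at G2 every value read last time is unchanged, so the dirty flag clears without a run.

Initial pass — values computed on the first demand:
  B4 = 3 - -9 = 12
  D5 = 12 * -9 = -108
  C9 = -108 - 3 = -111
  A11 = -111 + -111 = -222
  H4 = MAX(-111, 3) = 3
  G2 = 3 + 3 = 6
  B6 = 3 * 6 = 18
  C8 = 18 + -222 = -204

Second demand — change propagation:
  B4: re-runs because B7 -9->-5; new result 8.
  D5: re-runs because B4 12->8; B7 -9->-5; new result -40.
  C9: re-runs because D5 -108->-40; new result -43.
  A11: re-runs because C9 -111->-43; C9 -111->-43; new result -86.
  H4: re-runs because C9 -111->-43; new result 3 (unchanged).
  G2: re-examined; everything it read last time is the same (H4 unchanged, H4 unchanged) — cache 6 kept, no run.
  B6: re-examined; everything it read last time is the same (H3 unchanged, G2 unchanged) — cache 18 kept, no run.
  C8: re-runs because A11 -222->-86; new result -68.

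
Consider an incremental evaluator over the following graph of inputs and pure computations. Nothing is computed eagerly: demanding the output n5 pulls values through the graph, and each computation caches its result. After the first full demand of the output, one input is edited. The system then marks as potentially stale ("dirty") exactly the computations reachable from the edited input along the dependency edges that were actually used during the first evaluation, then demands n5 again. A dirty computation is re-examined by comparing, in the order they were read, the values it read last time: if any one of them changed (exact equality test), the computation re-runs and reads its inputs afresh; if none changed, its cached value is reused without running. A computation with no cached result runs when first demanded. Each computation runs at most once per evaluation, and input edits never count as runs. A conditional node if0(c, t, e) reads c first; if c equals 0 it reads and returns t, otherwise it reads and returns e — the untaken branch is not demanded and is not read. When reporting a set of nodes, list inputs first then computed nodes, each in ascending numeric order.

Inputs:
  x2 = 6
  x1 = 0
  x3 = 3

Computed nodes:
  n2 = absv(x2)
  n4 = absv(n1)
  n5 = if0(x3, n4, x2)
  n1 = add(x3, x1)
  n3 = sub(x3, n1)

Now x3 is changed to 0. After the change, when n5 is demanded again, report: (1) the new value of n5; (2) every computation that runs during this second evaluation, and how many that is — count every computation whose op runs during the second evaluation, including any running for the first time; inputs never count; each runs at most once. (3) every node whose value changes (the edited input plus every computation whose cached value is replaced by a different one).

Initial pass — values computed on the first demand:
  n5 = if0(x3=3 -> else branch x2) = 6

Second demand — change propagation:
  n1: newly demanded (no cache) — executes and yields 0.
  n4: newly demanded (no cache) — executes and yields 0.
  n5: re-runs because x3 3->0; new result 0.

The important point: the flipped condition pulls in fresh nodes; n1, n4 run for the first time.

n5 now evaluates to 0.
Run set: n1, n4, n5 (3 run).
Changed values: x3, n5.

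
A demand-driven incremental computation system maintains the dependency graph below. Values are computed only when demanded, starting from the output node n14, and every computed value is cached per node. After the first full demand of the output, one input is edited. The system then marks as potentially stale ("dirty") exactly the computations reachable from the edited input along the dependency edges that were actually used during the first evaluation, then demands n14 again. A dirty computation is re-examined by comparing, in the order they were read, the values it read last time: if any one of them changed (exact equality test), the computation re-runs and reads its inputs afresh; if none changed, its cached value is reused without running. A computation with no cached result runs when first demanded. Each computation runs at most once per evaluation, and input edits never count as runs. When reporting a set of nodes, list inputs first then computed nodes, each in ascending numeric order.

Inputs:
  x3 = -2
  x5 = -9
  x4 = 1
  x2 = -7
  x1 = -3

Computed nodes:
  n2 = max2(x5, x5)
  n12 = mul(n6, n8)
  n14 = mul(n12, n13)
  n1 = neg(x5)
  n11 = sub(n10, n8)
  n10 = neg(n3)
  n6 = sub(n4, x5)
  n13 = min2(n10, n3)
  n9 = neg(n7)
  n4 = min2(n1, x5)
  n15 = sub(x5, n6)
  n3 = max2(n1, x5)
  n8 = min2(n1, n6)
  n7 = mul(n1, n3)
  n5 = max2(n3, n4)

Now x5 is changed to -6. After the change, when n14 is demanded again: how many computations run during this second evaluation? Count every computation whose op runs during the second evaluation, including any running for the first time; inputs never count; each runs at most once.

First evaluation (everything demanded from the output):
  n1 = neg(-9) = 9
  n3 = max2(9, -9) = 9
  n4 = min2(9, -9) = -9
  n6 = sub(-9, -9) = 0
  n8 = min2(9, 0) = 0
  n10 = neg(9) = -9
  n12 = mul(0, 0) = 0
  n13 = min2(-9, 9) = -9
  n14 = mul(0, -9) = 0

Propagation after the edit:
  n1: runs — x5 -9->-6; result 6.
  n3: runs — n1 9->6; x5 -9->-6; result 6.
  n4: runs — n1 9->6; x5 -9->-6; result -6.
  n6: runs — n4 -9->-6; x5 -9->-6; result 0 (same value as before).
  n8: runs — n1 9->6; result 0 (same value as before).
  n10: runs — n3 9->6; result -6.
  n12: checked — values it read are unchanged (n6 unchanged, n8 unchanged); reused cached 0 without running.
  n13: runs — n10 -9->-6; n3 9->6; result -6.
  n14: runs — n13 -9->-6; result 0 (same value as before).

Key observation: the cutoff stops propagation at n12 — its inputs' values are unchanged, so it reuses its cache.

Computations that run: n1, n3, n4, n6, n8, n10, n13, n14 — 8 in total.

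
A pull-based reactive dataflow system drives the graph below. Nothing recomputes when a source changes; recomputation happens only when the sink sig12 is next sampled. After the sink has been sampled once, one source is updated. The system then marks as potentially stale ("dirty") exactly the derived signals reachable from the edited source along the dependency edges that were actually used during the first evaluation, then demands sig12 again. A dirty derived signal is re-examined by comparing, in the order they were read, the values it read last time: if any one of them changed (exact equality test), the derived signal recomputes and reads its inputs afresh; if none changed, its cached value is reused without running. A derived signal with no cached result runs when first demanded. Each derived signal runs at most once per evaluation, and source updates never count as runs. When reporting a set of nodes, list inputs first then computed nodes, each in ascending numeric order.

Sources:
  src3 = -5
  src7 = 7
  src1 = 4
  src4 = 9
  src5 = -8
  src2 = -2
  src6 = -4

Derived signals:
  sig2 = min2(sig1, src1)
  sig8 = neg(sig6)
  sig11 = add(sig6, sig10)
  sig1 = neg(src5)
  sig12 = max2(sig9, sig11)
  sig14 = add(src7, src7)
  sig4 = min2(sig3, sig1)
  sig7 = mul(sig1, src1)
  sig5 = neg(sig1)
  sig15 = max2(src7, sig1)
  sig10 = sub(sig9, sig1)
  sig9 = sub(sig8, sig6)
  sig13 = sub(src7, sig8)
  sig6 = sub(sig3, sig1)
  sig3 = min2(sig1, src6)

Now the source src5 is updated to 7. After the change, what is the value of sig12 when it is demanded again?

New value of sig12: 7.

First evaluation (everything demanded from the output):
  sig1 = neg(-8) = 8
  sig3 = min2(8, -4) = -4
  sig6 = sub(-4, 8) = -12
  sig8 = neg(-12) = 12
  sig9 = sub(12, -12) = 24
  sig10 = sub(24, 8) = 16
  sig11 = add(-12, 16) = 4
  sig12 = max2(24, 4) = 24

Propagation after the edit:
  sig1: runs — src5 -8->7; result -7.
  sig3: runs — sig1 8->-7; result -7.
  sig6: runs — sig3 -4->-7; sig1 8->-7; result 0.
  sig8: runs — sig6 -12->0; result 0.
  sig9: runs — sig8 12->0; sig6 -12->0; result 0.
  sig10: runs — sig9 24->0; sig1 8->-7; result 7.
  sig11: runs — sig6 -12->0; sig10 16->7; result 7.
  sig12: runs — sig9 24->0; sig11 4->7; result 7.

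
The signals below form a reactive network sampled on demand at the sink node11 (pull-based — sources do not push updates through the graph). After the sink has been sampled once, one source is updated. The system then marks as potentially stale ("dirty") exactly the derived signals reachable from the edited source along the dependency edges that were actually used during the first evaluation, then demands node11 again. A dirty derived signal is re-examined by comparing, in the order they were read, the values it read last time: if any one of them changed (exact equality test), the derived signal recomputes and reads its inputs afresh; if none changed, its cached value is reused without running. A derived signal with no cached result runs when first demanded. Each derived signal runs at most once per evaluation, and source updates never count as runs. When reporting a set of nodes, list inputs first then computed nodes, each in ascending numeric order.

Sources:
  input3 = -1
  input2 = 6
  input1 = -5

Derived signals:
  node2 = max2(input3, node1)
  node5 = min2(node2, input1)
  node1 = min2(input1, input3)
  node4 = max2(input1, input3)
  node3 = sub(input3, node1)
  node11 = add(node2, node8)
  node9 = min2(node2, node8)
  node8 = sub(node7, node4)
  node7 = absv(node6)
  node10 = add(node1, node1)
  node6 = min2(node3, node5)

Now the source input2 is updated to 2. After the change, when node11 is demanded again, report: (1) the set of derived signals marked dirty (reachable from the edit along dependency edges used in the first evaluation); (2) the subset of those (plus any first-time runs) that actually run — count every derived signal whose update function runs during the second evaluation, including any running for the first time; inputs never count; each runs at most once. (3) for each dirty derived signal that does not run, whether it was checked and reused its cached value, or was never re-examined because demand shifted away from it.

Initial pass — values computed on the first demand:
  node1 = min2(-5, -1) = -5
  node2 = max2(-1, -5) = -1
  node3 = sub(-1, -5) = 4
  node4 = max2(-5, -1) = -1
  node5 = min2(-1, -5) = -5
  node6 = min2(4, -5) = -5
  node7 = absv(-5) = 5
  node8 = sub(5, -1) = 6
  node11 = add(-1, 6) = 5

Second demand — change propagation:
  no demanded computation ever read input2, so the edit dirties nothing and nothing runs.

The important point: nothing the output needs ever reads input2, so the edit is invisible to it.

Dirty set: none.
Run set: none (0 run).
All dirty derived signals ended up running.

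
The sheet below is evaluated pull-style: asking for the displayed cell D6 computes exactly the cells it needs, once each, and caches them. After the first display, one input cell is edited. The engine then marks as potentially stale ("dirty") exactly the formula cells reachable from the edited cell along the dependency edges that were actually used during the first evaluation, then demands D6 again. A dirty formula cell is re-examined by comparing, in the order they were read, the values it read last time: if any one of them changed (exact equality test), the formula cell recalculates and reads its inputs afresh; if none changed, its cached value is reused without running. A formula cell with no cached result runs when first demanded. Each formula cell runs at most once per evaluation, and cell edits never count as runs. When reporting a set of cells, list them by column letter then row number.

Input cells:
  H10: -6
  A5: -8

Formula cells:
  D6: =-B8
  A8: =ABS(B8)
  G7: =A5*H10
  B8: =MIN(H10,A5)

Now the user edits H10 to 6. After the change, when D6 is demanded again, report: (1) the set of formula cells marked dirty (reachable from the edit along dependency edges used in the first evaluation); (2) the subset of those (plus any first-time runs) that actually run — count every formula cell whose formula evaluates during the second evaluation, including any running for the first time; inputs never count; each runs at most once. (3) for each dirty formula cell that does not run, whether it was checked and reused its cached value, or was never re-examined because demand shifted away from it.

The edit dirties: B8, D6.
1 formula cells run: B8.
Cache hits after checking: D6.
Note the absorption at B8: it re-runs yet its value is the same, leaving the output's value untouched.

First demand of the output computes:
  B8 = MIN(-6, -8) = -8
  D6 = -(-8) = 8

After the edit, cleaning proceeds:
  B8: a read changed (H10 -6->6) — executes, giving -8 — identical to its old value.
  D6: dirty, but its reads are unchanged (B8 unchanged); cached 8 stands.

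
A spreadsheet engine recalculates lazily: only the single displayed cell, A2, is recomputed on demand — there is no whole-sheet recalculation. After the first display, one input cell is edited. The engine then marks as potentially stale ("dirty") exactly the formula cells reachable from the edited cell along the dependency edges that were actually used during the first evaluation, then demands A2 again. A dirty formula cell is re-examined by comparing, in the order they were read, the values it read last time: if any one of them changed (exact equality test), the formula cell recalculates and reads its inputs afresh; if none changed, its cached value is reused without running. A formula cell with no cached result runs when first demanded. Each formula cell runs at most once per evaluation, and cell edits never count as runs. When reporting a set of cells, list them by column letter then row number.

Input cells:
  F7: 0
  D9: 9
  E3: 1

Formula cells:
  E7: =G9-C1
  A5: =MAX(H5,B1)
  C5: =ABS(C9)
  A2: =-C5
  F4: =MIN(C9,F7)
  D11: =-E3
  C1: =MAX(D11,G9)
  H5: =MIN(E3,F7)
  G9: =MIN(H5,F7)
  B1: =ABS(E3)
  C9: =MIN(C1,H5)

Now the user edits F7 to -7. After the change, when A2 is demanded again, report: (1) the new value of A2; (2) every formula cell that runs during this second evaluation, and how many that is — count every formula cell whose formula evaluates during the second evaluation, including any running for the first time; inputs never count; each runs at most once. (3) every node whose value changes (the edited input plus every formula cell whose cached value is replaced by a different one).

First evaluation (everything demanded from the output):
  D11 = -(1) = -1
  H5 = MIN(1, 0) = 0
  G9 = MIN(0, 0) = 0
  C1 = MAX(-1, 0) = 0
  C9 = MIN(0, 0) = 0
  C5 = ABS(0) = 0
  A2 = -(0) = 0

Propagation after the edit:
  H5: runs — F7 0->-7; result -7.
  G9: runs — H5 0->-7; F7 0->-7; result -7.
  C1: runs — G9 0->-7; result -1.
  C9: runs — C1 0->-1; H5 0->-7; result -7.
  C5: runs — C9 0->-7; result 7.
  A2: runs — C5 0->7; result -7.

New value of A2: -7.
Formula cells that run: A2, C1, C5, C9, G9, H5 — 6 in total.
Values that change: A2, C1, C5, C9, F7, G9, H5.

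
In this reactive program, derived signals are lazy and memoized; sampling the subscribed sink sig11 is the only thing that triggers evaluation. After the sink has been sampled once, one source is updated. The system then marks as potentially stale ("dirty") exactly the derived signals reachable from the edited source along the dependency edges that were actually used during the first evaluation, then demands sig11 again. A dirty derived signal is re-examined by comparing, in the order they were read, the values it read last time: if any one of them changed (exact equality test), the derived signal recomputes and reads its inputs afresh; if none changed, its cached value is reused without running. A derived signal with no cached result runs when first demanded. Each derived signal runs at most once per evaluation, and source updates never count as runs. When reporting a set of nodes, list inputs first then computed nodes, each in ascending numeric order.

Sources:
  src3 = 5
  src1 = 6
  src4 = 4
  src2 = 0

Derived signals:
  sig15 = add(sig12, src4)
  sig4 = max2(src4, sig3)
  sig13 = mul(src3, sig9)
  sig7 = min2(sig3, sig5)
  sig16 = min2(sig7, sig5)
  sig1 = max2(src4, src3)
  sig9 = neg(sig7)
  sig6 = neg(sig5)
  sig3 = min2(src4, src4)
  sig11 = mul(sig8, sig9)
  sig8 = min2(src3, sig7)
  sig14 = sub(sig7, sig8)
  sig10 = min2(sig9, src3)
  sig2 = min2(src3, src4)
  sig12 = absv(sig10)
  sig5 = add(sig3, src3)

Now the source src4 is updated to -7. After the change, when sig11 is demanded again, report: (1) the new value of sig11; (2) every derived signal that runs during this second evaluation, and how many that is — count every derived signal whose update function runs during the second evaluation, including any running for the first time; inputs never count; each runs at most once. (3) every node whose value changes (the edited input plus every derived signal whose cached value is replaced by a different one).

Demanding sig11 again yields -49.
6 derived signals run: sig3, sig5, sig7, sig8, sig9, sig11.
The nodes whose values change: src4, sig3, sig5, sig7, sig8, sig9, sig11.

First demand of the output computes:
  sig3 = min2(4, 4) = 4
  sig5 = add(4, 5) = 9
  sig7 = min2(4, 9) = 4
  sig8 = min2(5, 4) = 4
  sig9 = neg(4) = -4
  sig11 = mul(4, -4) = -16

After the edit, cleaning proceeds:
  sig3: a read changed (src4 4->-7; src4 4->-7) — executes, giving -7.
  sig5: a read changed (sig3 4->-7) — executes, giving -2.
  sig7: a read changed (sig3 4->-7; sig5 9->-2) — executes, giving -7.
  sig8: a read changed (sig7 4->-7) — executes, giving -7.
  sig9: a read changed (sig7 4->-7) — executes, giving 7.
  sig11: a read changed (sig8 4->-7; sig9 -4->7) — executes, giving -49.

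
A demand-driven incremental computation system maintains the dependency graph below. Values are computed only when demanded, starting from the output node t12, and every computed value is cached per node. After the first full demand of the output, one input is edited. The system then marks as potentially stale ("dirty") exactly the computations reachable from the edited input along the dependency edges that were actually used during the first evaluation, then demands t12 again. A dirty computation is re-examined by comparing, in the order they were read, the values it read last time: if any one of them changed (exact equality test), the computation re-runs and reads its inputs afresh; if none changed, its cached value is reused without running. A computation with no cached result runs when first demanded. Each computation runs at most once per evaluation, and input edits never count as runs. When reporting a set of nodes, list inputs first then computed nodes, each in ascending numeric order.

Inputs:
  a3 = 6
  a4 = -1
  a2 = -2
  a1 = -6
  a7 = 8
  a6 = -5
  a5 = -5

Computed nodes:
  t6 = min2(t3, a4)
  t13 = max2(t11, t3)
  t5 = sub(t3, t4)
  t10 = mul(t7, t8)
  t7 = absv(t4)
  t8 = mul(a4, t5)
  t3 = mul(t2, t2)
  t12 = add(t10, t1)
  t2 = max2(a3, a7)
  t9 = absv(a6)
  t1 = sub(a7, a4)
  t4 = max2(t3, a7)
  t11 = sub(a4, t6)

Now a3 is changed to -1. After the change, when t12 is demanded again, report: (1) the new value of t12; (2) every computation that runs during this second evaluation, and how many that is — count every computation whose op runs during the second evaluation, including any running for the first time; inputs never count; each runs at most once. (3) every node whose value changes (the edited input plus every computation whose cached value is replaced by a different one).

First evaluation (everything demanded from the output):
  t1 = sub(8, -1) = 9
  t2 = max2(6, 8) = 8
  t3 = mul(8, 8) = 64
  t4 = max2(64, 8) = 64
  t5 = sub(64, 64) = 0
  t7 = absv(64) = 64
  t8 = mul(-1, 0) = 0
  t10 = mul(64, 0) = 0
  t12 = add(0, 9) = 9

Propagation after the edit:
  t2: runs — a3 6->-1; result 8 (same value as before).
  t3: checked — values it read are unchanged (t2 unchanged, t2 unchanged); reused cached 64 without running.
  t4: checked — values it read are unchanged (t3 unchanged, a7 unchanged); reused cached 64 without running.
  t5: checked — values it read are unchanged (t3 unchanged, t4 unchanged); reused cached 0 without running.
  t7: checked — values it read are unchanged (t4 unchanged); reused cached 64 without running.
  t8: checked — values it read are unchanged (a4 unchanged, t5 unchanged); reused cached 0 without running.
  t10: checked — values it read are unchanged (t7 unchanged, t8 unchanged); reused cached 0 without running.
  t12: checked — values it read are unchanged (t10 unchanged, t1 unchanged); reused cached 9 without running.

Key observation: the change is absorbed at t2 — it re-runs but produces the same value, and the output's value is unchanged.

New value of t12: 9.
Computations that run: t2 — 1 in total.
Values that change: a3.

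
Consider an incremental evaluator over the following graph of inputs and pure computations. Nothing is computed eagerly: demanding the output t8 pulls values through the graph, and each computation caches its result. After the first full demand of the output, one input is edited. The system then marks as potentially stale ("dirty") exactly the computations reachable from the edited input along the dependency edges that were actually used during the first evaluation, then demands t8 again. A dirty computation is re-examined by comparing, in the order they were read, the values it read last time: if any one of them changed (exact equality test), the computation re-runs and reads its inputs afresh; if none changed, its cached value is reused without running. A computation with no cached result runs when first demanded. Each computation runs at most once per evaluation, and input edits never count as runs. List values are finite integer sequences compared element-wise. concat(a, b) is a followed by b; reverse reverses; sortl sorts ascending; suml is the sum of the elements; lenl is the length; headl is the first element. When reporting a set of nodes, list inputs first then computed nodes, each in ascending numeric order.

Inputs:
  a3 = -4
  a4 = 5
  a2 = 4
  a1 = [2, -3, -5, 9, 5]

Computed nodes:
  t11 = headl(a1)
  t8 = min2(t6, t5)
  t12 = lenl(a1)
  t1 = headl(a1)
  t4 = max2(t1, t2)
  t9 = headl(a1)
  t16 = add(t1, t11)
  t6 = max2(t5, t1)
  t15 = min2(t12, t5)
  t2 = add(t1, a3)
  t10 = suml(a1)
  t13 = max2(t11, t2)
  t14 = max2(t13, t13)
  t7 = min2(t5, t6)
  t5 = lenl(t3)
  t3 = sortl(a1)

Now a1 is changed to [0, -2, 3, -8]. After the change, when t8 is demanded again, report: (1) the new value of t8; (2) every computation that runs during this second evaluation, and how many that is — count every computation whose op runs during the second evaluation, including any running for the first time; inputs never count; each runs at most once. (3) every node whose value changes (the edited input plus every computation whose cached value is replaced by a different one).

t8 now evaluates to 4.
Run set: t1, t3, t5, t6, t8 (5 run).
Changed values: a1, t1, t3, t5, t6, t8.

Initial pass — values computed on the first demand:
  t1 = headl([2, -3, -5, 9, 5]) = 2
  t3 = sortl([2, -3, -5, 9, 5]) = [-5, -3, 2, 5, 9]
  t5 = lenl([-5, -3, 2, 5, 9]) = 5
  t6 = max2(5, 2) = 5
  t8 = min2(5, 5) = 5

Second demand — change propagation:
  t1: re-runs because a1 [2, -3, -5, 9, 5]->[0, -2, 3, -8]; new result 0.
  t3: re-runs because a1 [2, -3, -5, 9, 5]->[0, -2, 3, -8]; new result [-8, -2, 0, 3].
  t5: re-runs because t3 [-5, -3, 2, 5, 9]->[-8, -2, 0, 3]; new result 4.
  t6: re-runs because t5 5->4; t1 2->0; new result 4.
  t8: re-runs because t6 5->4; t5 5->4; new result 4.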